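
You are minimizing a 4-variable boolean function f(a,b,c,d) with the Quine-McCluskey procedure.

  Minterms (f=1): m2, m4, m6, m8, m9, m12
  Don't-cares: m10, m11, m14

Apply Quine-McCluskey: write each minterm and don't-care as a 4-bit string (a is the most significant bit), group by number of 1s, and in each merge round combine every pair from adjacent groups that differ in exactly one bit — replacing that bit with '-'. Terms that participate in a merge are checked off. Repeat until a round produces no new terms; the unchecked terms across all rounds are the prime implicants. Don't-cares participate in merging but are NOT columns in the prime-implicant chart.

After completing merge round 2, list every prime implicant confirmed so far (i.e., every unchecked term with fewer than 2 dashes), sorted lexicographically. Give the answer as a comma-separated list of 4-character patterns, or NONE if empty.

Round 0: 0010✓ 0100✓ 0110✓ 1000✓ 1001✓ 1010✓ 1011✓ 1100✓ 1110✓
Round 1: -010✓ -100✓ -110✓ 0-10✓ 01-0✓ 1-00✓ 1-10✓ 10-0✓ 10-1✓ 100-✓ 101-✓ 11-0✓
Round 2: --10 -1-0 1--0 10--
PIs = {--10, -1-0, 1--0, 10--}

NONE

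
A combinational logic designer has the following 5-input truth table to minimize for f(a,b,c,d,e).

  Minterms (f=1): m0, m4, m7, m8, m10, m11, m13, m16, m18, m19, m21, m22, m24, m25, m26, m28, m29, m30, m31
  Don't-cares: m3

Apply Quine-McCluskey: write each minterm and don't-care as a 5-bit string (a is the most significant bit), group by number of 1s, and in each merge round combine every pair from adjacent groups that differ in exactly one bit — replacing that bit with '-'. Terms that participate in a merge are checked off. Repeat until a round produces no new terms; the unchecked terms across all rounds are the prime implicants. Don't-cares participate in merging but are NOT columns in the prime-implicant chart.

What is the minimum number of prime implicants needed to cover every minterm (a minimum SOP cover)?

Round 0: 00000✓ 00011✓ 00100✓ 00111✓ 01000✓ 01010✓ 01011✓ 01101✓ 10000✓ 10010✓ 10011✓ 10101✓ 10110✓ 11000✓ 11001✓ 11010✓ 11100✓ 11101✓ 11110✓ 11111✓
Round 1: -0000✓ -0011 -1000✓ -1010✓ -1101 0-000✓ 0-011 00-00 00-11 010-0✓ 0101- 1-000✓ 1-010✓ 1-101 1-110✓ 10-10✓ 100-0✓ 1001- 11-00✓ 11-01✓ 11-10✓ 110-0✓ 1100-✓ 111-0✓ 111-1✓ 1110-✓ 1111-✓
Round 2: --000 -10-0 1--10 1-0-0 11--0 11-0- 111--
PIs = {--000, -0011, -10-0, -1101, 0-011, 00-00, 00-11, 0101-, 1--10, 1-0-0, 1-101, 1001-, 11--0, 11-0-, 111--}
Coverage chart:
  m0: --000,00-00
  m4: 00-00 ←essential
  m7: 00-11 ←essential
  m8: --000,-10-0
  m10: -10-0,0101-
  m11: 0-011,0101-
  m13: -1101 ←essential
  m16: --000,1-0-0
  m18: 1--10,1-0-0,1001-
  m19: -0011,1001-
  m21: 1-101 ←essential
  m22: 1--10 ←essential
  m24: --000,-10-0,1-0-0,11--0,11-0-
  m25: 11-0- ←essential
  m26: -10-0,1--10,1-0-0,11--0
  m28: 11--0,11-0-,111--
  m29: -1101,1-101,11-0-,111--
  m30: 1--10,11--0,111--
  m31: 111-- ←essential
Essential: -1101, 00-00, 00-11, 1--10, 1-101, 11-0-, 111--
Petrick residual → --000, -0011, 0101-
Min cover (10 terms): c'd'e' + b'c'de + bcd'e + a'b'd'e' + a'b'de + a'bc'd + ade' + acd'e + abd' + abc

10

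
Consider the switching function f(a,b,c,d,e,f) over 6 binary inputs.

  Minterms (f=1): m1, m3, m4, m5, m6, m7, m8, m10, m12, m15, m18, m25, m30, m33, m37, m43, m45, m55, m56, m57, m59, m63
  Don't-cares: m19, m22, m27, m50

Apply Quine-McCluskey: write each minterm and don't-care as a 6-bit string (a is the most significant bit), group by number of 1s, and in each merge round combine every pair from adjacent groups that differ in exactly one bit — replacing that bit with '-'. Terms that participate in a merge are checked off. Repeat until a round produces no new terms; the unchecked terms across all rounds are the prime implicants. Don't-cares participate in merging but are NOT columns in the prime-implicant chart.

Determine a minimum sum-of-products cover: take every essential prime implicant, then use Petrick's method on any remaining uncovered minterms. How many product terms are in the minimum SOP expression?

13

[col 0] 000001*, 000011*, 000100*, 000101*, 000110*, 000111*, 001000*, 001010*, 001100*, 001111*, 010010*, 010011*, 010110*, 011001*, 011011*, 011110*, 100001*, 100101*, 101011*, 101101*, 110010*, 110111*, 111000*, 111001*, 111011*, 111111*
[col 1] -00001*, -00101*, -10010, -11001*, -11011*, 0-0011, 0-0110, 00-100, 00-111, 000-01*, 000-11*, 0000-1*, 0001-0*, 0001-1*, 00010-*, 00011-*, 001-00, 0010-0, 01-011, 01-110, 010-10, 01001-, 0110-1*, 1-1011, 10-101, 100-01*, 11-111, 111-11, 1110-1*, 11100-
[col 2] -00-01, -110-1, 000--1, 0001--
Prime implicants: -00-01, -10010, -110-1, 0-0011, 0-0110, 00-100, 00-111, 000--1, 0001--, 001-00, 0010-0, 01-011, 01-110, 010-10, 01001-, 1-1011, 10-101, 11-111, 111-11, 11100-
PI chart (minterm → PIs covering it):
  1 | -00-01,000--1
  3 | 0-0011,000--1
  4 | 00-100,0001--
  5 | -00-01,000--1,0001--
  6 | 0-0110,0001--
  7 | 00-111,000--1,0001--
  8 | 001-00,0010-0
  10 | 0010-0  (sole → essential)
  12 | 00-100,001-00
  15 | 00-111  (sole → essential)
  18 | -10010,010-10,01001-
  25 | -110-1  (sole → essential)
  30 | 01-110  (sole → essential)
  33 | -00-01  (sole → essential)
  37 | -00-01,10-101
  43 | 1-1011  (sole → essential)
  45 | 10-101  (sole → essential)
  55 | 11-111  (sole → essential)
  56 | 11100-  (sole → essential)
  57 | -110-1,11100-
  59 | -110-1,1-1011,111-11
  63 | 11-111,111-11
Essential prime implicants: -00-01, -110-1, 00-111, 0010-0, 01-110, 1-1011, 10-101, 11-111, 11100-
Petrick residual → -10010, 0-0011, 0-0110, 00-100
Minimum SOP uses 13 PIs: b'c'e'f + bc'd'ef' + bcd'f + a'c'd'ef + a'c'def' + a'b'de'f' + a'b'def + a'b'cd'f' + a'bdef' + acd'ef + ab'de'f + abdef + abcd'e'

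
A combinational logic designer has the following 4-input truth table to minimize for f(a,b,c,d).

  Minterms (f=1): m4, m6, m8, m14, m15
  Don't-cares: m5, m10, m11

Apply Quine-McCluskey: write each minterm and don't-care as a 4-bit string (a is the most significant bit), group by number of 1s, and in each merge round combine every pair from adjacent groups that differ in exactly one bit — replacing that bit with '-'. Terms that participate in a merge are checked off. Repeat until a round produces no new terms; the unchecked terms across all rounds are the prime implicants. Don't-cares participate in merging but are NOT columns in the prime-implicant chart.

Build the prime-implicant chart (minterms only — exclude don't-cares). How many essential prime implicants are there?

2

Round 0: 0100✓ 0101✓ 0110✓ 1000✓ 1010✓ 1011✓ 1110✓ 1111✓
Round 1: -110 01-0 010- 1-10✓ 1-11✓ 10-0 101-✓ 111-✓
Round 2: 1-1-
PIs = {-110, 01-0, 010-, 1-1-, 10-0}
Coverage chart:
  m4: 01-0,010-
  m6: -110,01-0
  m8: 10-0 ←essential
  m14: -110,1-1-
  m15: 1-1- ←essential
Essential: 1-1-, 10-0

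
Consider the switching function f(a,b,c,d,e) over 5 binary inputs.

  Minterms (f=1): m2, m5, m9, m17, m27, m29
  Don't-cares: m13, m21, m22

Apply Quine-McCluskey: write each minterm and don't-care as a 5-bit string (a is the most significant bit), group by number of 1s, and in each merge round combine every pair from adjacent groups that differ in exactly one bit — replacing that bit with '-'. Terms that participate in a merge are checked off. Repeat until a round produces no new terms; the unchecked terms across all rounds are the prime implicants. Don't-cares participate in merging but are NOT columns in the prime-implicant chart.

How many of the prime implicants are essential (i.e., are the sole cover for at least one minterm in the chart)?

[col 0] 00010, 00101*, 01001*, 01101*, 10001*, 10101*, 10110, 11011, 11101*
[col 1] -0101*, -1101*, 0-101*, 01-01, 1-101*, 10-01
[col 2] --101
Prime implicants: --101, 00010, 01-01, 10-01, 10110, 11011
PI chart (minterm → PIs covering it):
  2 | 00010  (sole → essential)
  5 | --101  (sole → essential)
  9 | 01-01  (sole → essential)
  17 | 10-01  (sole → essential)
  27 | 11011  (sole → essential)
  29 | --101  (sole → essential)
Essential prime implicants: --101, 00010, 01-01, 10-01, 11011

5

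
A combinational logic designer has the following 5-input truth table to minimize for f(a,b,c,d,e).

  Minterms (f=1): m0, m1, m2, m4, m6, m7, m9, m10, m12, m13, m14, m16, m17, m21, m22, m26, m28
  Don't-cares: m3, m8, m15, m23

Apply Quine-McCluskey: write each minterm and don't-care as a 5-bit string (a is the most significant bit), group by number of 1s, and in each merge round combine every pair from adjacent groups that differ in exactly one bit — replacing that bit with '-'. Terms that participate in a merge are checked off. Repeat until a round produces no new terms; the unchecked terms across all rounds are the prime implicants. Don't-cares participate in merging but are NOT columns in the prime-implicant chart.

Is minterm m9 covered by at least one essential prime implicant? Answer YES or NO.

[col 0] 00000*, 00001*, 00010*, 00011*, 00100*, 00110*, 00111*, 01000*, 01001*, 01010*, 01100*, 01101*, 01110*, 01111*, 10000*, 10001*, 10101*, 10110*, 10111*, 11010*, 11100*
[col 1] -0000*, -0001*, -0110*, -0111*, -1010, -1100, 0-000*, 0-001*, 0-010*, 0-100*, 0-110*, 0-111*, 00-00*, 00-10*, 00-11*, 000-0*, 000-1*, 0000-*, 0001-*, 001-0*, 0011-*, 01-00*, 01-01*, 01-10*, 010-0*, 0100-*, 011-0*, 011-1*, 0110-*, 0111-*, 10-01, 1000-*, 101-1, 1011-*
[col 2] -000-, -011-, 0--00*, 0--10*, 0-0-0*, 0-00-, 0-1-0*, 0-11-, 00--0*, 00-1-, 000--, 01--0*, 01-0-, 011--
[col 3] 0---0
Prime implicants: -000-, -011-, -1010, -1100, 0---0, 0-00-, 0-11-, 00-1-, 000--, 01-0-, 011--, 10-01, 101-1
PI chart (minterm → PIs covering it):
  0 | -000-,0---0,0-00-,000--
  1 | -000-,0-00-,000--
  2 | 0---0,00-1-,000--
  4 | 0---0  (sole → essential)
  6 | -011-,0---0,0-11-,00-1-
  7 | -011-,0-11-,00-1-
  9 | 0-00-,01-0-
  10 | -1010,0---0
  12 | -1100,0---0,01-0-,011--
  13 | 01-0-,011--
  14 | 0---0,0-11-,011--
  16 | -000-  (sole → essential)
  17 | -000-,10-01
  21 | 10-01,101-1
  22 | -011-  (sole → essential)
  26 | -1010  (sole → essential)
  28 | -1100  (sole → essential)
Essential prime implicants: -000-, -011-, -1010, -1100, 0---0

NO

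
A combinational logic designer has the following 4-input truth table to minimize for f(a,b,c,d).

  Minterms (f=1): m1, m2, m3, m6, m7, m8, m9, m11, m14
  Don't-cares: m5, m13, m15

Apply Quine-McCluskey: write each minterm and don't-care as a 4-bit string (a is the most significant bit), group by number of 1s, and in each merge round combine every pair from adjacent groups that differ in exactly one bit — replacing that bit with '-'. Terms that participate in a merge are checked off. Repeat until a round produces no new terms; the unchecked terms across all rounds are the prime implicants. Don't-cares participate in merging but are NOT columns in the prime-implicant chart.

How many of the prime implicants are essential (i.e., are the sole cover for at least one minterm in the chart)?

4

[col 0] 0001*, 0010*, 0011*, 0101*, 0110*, 0111*, 1000*, 1001*, 1011*, 1101*, 1110*, 1111*
[col 1] -001*, -011*, -101*, -110*, -111*, 0-01*, 0-10*, 0-11*, 00-1*, 001-*, 01-1*, 011-*, 1-01*, 1-11*, 10-1*, 100-, 11-1*, 111-*
[col 2] --01*, --11*, -0-1*, -1-1*, -11-, 0--1*, 0-1-, 1--1*
[col 3] ---1
Prime implicants: ---1, -11-, 0-1-, 100-
PI chart (minterm → PIs covering it):
  1 | ---1  (sole → essential)
  2 | 0-1-  (sole → essential)
  3 | ---1,0-1-
  6 | -11-,0-1-
  7 | ---1,-11-,0-1-
  8 | 100-  (sole → essential)
  9 | ---1,100-
  11 | ---1  (sole → essential)
  14 | -11-  (sole → essential)
Essential prime implicants: ---1, -11-, 0-1-, 100-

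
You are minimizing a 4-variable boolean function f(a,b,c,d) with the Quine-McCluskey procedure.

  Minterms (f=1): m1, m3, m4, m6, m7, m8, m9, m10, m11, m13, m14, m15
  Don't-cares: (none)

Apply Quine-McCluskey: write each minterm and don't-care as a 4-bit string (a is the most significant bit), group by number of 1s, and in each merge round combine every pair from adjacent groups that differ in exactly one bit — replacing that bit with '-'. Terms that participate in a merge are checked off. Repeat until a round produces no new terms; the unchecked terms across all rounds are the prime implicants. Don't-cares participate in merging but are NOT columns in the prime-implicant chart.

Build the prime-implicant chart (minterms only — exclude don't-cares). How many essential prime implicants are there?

Round 0: 0001✓ 0011✓ 0100✓ 0110✓ 0111✓ 1000✓ 1001✓ 1010✓ 1011✓ 1101✓ 1110✓ 1111✓
Round 1: -001✓ -011✓ -110✓ -111✓ 0-11✓ 00-1✓ 01-0 011-✓ 1-01✓ 1-10✓ 1-11✓ 10-0✓ 10-1✓ 100-✓ 101-✓ 11-1✓ 111-✓
Round 2: --11 -0-1 -11- 1--1 1-1- 10--
PIs = {--11, -0-1, -11-, 01-0, 1--1, 1-1-, 10--}
Coverage chart:
  m1: -0-1 ←essential
  m3: --11,-0-1
  m4: 01-0 ←essential
  m6: -11-,01-0
  m7: --11,-11-
  m8: 10-- ←essential
  m9: -0-1,1--1,10--
  m10: 1-1-,10--
  m11: --11,-0-1,1--1,1-1-,10--
  m13: 1--1 ←essential
  m14: -11-,1-1-
  m15: --11,-11-,1--1,1-1-
Essential: -0-1, 01-0, 1--1, 10--

4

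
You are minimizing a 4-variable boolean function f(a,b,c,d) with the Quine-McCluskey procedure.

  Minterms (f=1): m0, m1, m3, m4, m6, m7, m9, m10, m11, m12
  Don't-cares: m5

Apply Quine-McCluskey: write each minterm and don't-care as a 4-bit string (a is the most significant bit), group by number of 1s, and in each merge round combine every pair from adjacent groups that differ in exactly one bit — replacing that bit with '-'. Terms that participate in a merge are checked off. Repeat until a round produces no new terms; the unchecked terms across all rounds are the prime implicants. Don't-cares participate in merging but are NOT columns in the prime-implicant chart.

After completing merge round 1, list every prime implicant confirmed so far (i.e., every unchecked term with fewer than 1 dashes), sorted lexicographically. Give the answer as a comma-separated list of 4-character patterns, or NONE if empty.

NONE

size-2^0 implicants → 0000(✓)  0001(✓)  0011(✓)  0100(✓)  0101(✓)  0110(✓)  0111(✓)  1001(✓)  1010(✓)  1011(✓)  1100(✓)
size-2^1 implicants → -001(✓)  -011(✓)  -100  0-00(✓)  0-01(✓)  0-11(✓)  00-1(✓)  000-(✓)  01-0(✓)  01-1(✓)  010-(✓)  011-(✓)  10-1(✓)  101-
size-2^2 implicants → -0-1  0--1  0-0-  01--
Unchecked terms (primes): -0-1, -100, 0--1, 0-0-, 01--, 101-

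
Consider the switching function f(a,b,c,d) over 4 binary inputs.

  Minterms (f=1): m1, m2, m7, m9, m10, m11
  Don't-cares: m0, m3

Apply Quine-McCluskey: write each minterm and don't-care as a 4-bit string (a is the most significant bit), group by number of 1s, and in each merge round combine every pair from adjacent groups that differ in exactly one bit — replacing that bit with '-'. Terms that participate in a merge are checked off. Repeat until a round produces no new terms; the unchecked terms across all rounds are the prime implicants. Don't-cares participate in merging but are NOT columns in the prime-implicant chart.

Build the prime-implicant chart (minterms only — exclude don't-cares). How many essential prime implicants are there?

3

Round 0: 0000✓ 0001✓ 0010✓ 0011✓ 0111✓ 1001✓ 1010✓ 1011✓
Round 1: -001✓ -010✓ -011✓ 0-11 00-0✓ 00-1✓ 000-✓ 001-✓ 10-1✓ 101-✓
Round 2: -0-1 -01- 00--
PIs = {-0-1, -01-, 0-11, 00--}
Coverage chart:
  m1: -0-1,00--
  m2: -01-,00--
  m7: 0-11 ←essential
  m9: -0-1 ←essential
  m10: -01- ←essential
  m11: -0-1,-01-
Essential: -0-1, -01-, 0-11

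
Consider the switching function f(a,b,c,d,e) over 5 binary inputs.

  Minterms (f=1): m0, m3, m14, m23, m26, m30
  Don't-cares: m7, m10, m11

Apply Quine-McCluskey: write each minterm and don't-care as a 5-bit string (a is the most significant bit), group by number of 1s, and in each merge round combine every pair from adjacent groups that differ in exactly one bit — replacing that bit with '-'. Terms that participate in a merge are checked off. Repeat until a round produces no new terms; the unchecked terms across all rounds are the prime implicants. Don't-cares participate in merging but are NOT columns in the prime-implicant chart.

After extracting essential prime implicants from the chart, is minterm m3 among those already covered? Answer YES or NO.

size-2^0 implicants → 00000  00011(✓)  00111(✓)  01010(✓)  01011(✓)  01110(✓)  10111(✓)  11010(✓)  11110(✓)
size-2^1 implicants → -0111  -1010(✓)  -1110(✓)  0-011  00-11  01-10(✓)  0101-  11-10(✓)
size-2^2 implicants → -1-10
Unchecked terms (primes): -0111, -1-10, 0-011, 00-11, 00000, 0101-
Minterm coverage:
  m0 ⊆ 00000 [E]
  m3 ⊆ 0-011,00-11
  m14 ⊆ -1-10 [E]
  m23 ⊆ -0111 [E]
  m26 ⊆ -1-10 [E]
  m30 ⊆ -1-10 [E]
E = {-0111, -1-10, 00000}

NO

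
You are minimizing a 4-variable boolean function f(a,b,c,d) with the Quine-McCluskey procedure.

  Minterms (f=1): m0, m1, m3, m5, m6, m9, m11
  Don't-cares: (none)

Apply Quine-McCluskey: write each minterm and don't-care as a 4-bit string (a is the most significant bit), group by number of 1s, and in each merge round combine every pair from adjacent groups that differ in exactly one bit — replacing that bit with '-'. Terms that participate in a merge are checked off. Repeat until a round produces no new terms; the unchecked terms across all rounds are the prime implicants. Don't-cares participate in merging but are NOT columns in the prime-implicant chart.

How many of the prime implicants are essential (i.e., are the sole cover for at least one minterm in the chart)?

size-2^0 implicants → 0000(✓)  0001(✓)  0011(✓)  0101(✓)  0110  1001(✓)  1011(✓)
size-2^1 implicants → -001(✓)  -011(✓)  0-01  00-1(✓)  000-  10-1(✓)
size-2^2 implicants → -0-1
Unchecked terms (primes): -0-1, 0-01, 000-, 0110
Minterm coverage:
  m0 ⊆ 000- [E]
  m1 ⊆ -0-1,0-01,000-
  m3 ⊆ -0-1 [E]
  m5 ⊆ 0-01 [E]
  m6 ⊆ 0110 [E]
  m9 ⊆ -0-1 [E]
  m11 ⊆ -0-1 [E]
E = {-0-1, 0-01, 000-, 0110}

4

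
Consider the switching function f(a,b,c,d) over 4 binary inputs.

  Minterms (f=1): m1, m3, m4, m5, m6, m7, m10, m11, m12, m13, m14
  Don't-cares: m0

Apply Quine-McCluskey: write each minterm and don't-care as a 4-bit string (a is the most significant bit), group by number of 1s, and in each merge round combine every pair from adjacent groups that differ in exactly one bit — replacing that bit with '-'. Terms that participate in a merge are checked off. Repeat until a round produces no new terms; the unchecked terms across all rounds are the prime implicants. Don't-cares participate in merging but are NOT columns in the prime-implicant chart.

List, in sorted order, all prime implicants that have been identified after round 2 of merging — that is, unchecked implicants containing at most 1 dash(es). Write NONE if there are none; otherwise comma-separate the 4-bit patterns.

-011, 1-10, 101-

size-2^0 implicants → 0000(✓)  0001(✓)  0011(✓)  0100(✓)  0101(✓)  0110(✓)  0111(✓)  1010(✓)  1011(✓)  1100(✓)  1101(✓)  1110(✓)
size-2^1 implicants → -011  -100(✓)  -101(✓)  -110(✓)  0-00(✓)  0-01(✓)  0-11(✓)  00-1(✓)  000-(✓)  01-0(✓)  01-1(✓)  010-(✓)  011-(✓)  1-10  101-  11-0(✓)  110-(✓)
size-2^2 implicants → -1-0  -10-  0--1  0-0-  01--
Unchecked terms (primes): -011, -1-0, -10-, 0--1, 0-0-, 01--, 1-10, 101-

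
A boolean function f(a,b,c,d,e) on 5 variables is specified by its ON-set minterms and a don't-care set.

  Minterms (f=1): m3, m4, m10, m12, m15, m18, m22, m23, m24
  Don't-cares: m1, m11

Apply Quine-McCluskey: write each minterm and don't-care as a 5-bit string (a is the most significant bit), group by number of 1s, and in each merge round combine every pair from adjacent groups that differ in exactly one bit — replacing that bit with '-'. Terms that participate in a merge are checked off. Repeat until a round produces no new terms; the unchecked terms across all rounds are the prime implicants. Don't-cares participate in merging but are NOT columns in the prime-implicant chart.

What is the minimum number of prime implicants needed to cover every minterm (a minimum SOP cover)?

7

size-2^0 implicants → 00001(✓)  00011(✓)  00100(✓)  01010(✓)  01011(✓)  01100(✓)  01111(✓)  10010(✓)  10110(✓)  10111(✓)  11000
size-2^1 implicants → 0-011  0-100  000-1  01-11  0101-  10-10  1011-
Unchecked terms (primes): 0-011, 0-100, 000-1, 01-11, 0101-, 10-10, 1011-, 11000
Minterm coverage:
  m3 ⊆ 0-011,000-1
  m4 ⊆ 0-100 [E]
  m10 ⊆ 0101- [E]
  m12 ⊆ 0-100 [E]
  m15 ⊆ 01-11 [E]
  m18 ⊆ 10-10 [E]
  m22 ⊆ 10-10,1011-
  m23 ⊆ 1011- [E]
  m24 ⊆ 11000 [E]
E = {0-100, 01-11, 0101-, 10-10, 1011-, 11000}
Petrick residual → 0-011
Cover = a'c'de + a'cd'e' + a'bde + a'bc'd + ab'de' + ab'cd + abc'd'e'  |cover|=7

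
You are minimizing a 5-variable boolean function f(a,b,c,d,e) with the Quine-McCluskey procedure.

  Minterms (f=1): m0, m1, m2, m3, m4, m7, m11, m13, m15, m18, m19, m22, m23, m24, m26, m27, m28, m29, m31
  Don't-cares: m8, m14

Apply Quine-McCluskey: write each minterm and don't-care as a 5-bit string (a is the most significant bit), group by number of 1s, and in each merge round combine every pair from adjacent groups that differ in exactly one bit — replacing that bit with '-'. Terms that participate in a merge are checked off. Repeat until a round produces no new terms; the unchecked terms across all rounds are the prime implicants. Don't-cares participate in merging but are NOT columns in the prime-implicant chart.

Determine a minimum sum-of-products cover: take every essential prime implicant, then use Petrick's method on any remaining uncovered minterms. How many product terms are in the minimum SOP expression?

[col 0] 00000*, 00001*, 00010*, 00011*, 00100*, 00111*, 01000*, 01011*, 01101*, 01110*, 01111*, 10010*, 10011*, 10110*, 10111*, 11000*, 11010*, 11011*, 11100*, 11101*, 11111*
[col 1] -0010*, -0011*, -0111*, -1000, -1011*, -1101*, -1111*, 0-000, 0-011*, 0-111*, 00-00, 00-11*, 000-0*, 000-1*, 0000-*, 0001-*, 01-11*, 011-1*, 0111-, 1-010*, 1-011*, 1-111*, 10-10*, 10-11*, 1001-*, 1011-*, 11-00, 11-11*, 110-0, 1101-*, 111-1*, 1110-
[col 2] --011*, --111*, -0-11*, -001-, -1-11*, -11-1, 0--11*, 000--, 1--11*, 1-01-, 10-1-
[col 3] ---11
Prime implicants: ---11, -001-, -1000, -11-1, 0-000, 00-00, 000--, 0111-, 1-01-, 10-1-, 11-00, 110-0, 1110-
PI chart (minterm → PIs covering it):
  0 | 0-000,00-00,000--
  1 | 000--  (sole → essential)
  2 | -001-,000--
  3 | ---11,-001-,000--
  4 | 00-00  (sole → essential)
  7 | ---11  (sole → essential)
  11 | ---11  (sole → essential)
  13 | -11-1  (sole → essential)
  15 | ---11,-11-1,0111-
  18 | -001-,1-01-,10-1-
  19 | ---11,-001-,1-01-,10-1-
  22 | 10-1-  (sole → essential)
  23 | ---11,10-1-
  24 | -1000,11-00,110-0
  26 | 1-01-,110-0
  27 | ---11,1-01-
  28 | 11-00,1110-
  29 | -11-1,1110-
  31 | ---11,-11-1
Essential prime implicants: ---11, -11-1, 00-00, 000--, 10-1-
Petrick residual → 1-01-, 11-00
Minimum SOP uses 7 PIs: de + bce + a'b'd'e' + a'b'c' + ac'd + ab'd + abd'e'

7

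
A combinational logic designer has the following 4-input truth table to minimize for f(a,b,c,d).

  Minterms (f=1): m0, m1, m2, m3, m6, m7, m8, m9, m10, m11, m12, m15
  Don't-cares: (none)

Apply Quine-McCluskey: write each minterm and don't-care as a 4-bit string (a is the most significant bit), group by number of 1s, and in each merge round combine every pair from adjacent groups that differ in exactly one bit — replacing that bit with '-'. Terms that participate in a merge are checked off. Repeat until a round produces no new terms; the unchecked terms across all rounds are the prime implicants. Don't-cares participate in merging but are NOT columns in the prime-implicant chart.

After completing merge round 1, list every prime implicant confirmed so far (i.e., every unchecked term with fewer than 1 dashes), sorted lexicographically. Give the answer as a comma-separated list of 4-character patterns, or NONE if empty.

NONE

Round 0: 0000✓ 0001✓ 0010✓ 0011✓ 0110✓ 0111✓ 1000✓ 1001✓ 1010✓ 1011✓ 1100✓ 1111✓
Round 1: -000✓ -001✓ -010✓ -011✓ -111✓ 0-10✓ 0-11✓ 00-0✓ 00-1✓ 000-✓ 001-✓ 011-✓ 1-00 1-11✓ 10-0✓ 10-1✓ 100-✓ 101-✓
Round 2: --11 -0-0✓ -0-1✓ -00-✓ -01-✓ 0-1- 00--✓ 10--✓
Round 3: -0--
PIs = {--11, -0--, 0-1-, 1-00}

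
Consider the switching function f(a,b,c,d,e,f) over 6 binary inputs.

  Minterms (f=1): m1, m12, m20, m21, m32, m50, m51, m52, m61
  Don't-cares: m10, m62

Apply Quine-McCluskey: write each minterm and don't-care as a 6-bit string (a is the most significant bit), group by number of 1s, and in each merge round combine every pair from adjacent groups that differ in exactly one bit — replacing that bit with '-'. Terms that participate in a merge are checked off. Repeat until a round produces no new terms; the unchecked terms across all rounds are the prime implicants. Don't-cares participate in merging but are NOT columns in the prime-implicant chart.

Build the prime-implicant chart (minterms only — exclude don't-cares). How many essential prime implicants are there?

7

[col 0] 000001, 001010, 001100, 010100*, 010101*, 100000, 110010*, 110011*, 110100*, 111101, 111110
[col 1] -10100, 01010-, 11001-
Prime implicants: -10100, 000001, 001010, 001100, 01010-, 100000, 11001-, 111101, 111110
PI chart (minterm → PIs covering it):
  1 | 000001  (sole → essential)
  12 | 001100  (sole → essential)
  20 | -10100,01010-
  21 | 01010-  (sole → essential)
  32 | 100000  (sole → essential)
  50 | 11001-  (sole → essential)
  51 | 11001-  (sole → essential)
  52 | -10100  (sole → essential)
  61 | 111101  (sole → essential)
Essential prime implicants: -10100, 000001, 001100, 01010-, 100000, 11001-, 111101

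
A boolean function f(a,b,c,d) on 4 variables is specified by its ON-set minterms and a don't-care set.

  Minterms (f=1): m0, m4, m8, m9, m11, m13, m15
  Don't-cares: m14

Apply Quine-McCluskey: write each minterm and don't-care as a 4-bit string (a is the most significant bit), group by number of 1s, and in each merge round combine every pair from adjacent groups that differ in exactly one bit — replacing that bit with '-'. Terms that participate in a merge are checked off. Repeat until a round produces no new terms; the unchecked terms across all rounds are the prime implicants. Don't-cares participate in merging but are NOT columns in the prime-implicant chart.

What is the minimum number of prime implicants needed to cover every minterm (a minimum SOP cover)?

3

[col 0] 0000*, 0100*, 1000*, 1001*, 1011*, 1101*, 1110*, 1111*
[col 1] -000, 0-00, 1-01*, 1-11*, 10-1*, 100-, 11-1*, 111-
[col 2] 1--1
Prime implicants: -000, 0-00, 1--1, 100-, 111-
PI chart (minterm → PIs covering it):
  0 | -000,0-00
  4 | 0-00  (sole → essential)
  8 | -000,100-
  9 | 1--1,100-
  11 | 1--1  (sole → essential)
  13 | 1--1  (sole → essential)
  15 | 1--1,111-
Essential prime implicants: 0-00, 1--1
Petrick residual → -000
Minimum SOP uses 3 PIs: b'c'd' + a'c'd' + ad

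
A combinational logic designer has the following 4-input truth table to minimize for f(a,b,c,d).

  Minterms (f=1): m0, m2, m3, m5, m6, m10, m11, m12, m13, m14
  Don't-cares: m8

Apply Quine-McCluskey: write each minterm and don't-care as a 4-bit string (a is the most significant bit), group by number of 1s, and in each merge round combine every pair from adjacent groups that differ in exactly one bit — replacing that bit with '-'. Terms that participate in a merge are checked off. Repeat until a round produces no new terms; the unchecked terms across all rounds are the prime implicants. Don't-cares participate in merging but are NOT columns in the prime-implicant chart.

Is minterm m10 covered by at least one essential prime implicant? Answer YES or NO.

YES

Round 0: 0000✓ 0010✓ 0011✓ 0101✓ 0110✓ 1000✓ 1010✓ 1011✓ 1100✓ 1101✓ 1110✓
Round 1: -000✓ -010✓ -011✓ -101 -110✓ 0-10✓ 00-0✓ 001-✓ 1-00✓ 1-10✓ 10-0✓ 101-✓ 11-0✓ 110-
Round 2: --10 -0-0 -01- 1--0
PIs = {--10, -0-0, -01-, -101, 1--0, 110-}
Coverage chart:
  m0: -0-0 ←essential
  m2: --10,-0-0,-01-
  m3: -01- ←essential
  m5: -101 ←essential
  m6: --10 ←essential
  m10: --10,-0-0,-01-,1--0
  m11: -01- ←essential
  m12: 1--0,110-
  m13: -101,110-
  m14: --10,1--0
Essential: --10, -0-0, -01-, -101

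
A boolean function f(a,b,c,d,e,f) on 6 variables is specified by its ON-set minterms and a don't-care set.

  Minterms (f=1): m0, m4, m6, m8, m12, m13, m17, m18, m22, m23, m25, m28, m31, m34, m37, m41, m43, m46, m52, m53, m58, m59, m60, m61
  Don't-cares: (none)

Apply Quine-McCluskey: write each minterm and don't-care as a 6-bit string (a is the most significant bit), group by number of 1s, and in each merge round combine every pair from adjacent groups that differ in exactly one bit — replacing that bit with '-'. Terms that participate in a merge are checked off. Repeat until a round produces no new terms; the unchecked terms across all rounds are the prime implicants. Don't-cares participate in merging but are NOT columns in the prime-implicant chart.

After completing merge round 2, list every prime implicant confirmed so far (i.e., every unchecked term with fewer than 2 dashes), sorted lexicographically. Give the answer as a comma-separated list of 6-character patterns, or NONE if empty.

[col 0] 000000*, 000100*, 000110*, 001000*, 001100*, 001101*, 010001*, 010010*, 010110*, 010111*, 011001*, 011100*, 011111*, 100010, 100101*, 101001*, 101011*, 101110, 110100*, 110101*, 111010*, 111011*, 111100*, 111101*
[col 1] -11100, 0-0110, 0-1100, 00-000*, 00-100*, 000-00*, 0001-0, 001-00*, 00110-, 01-001, 01-111, 010-10, 01011-, 1-0101, 1-1011, 1010-1, 11-100*, 11-101*, 11010-*, 11101-, 11110-*
[col 2] 00--00, 11-10-
Prime implicants: -11100, 0-0110, 0-1100, 00--00, 0001-0, 00110-, 01-001, 01-111, 010-10, 01011-, 1-0101, 1-1011, 100010, 1010-1, 101110, 11-10-, 11101-

-11100, 0-0110, 0-1100, 0001-0, 00110-, 01-001, 01-111, 010-10, 01011-, 1-0101, 1-1011, 100010, 1010-1, 101110, 11101-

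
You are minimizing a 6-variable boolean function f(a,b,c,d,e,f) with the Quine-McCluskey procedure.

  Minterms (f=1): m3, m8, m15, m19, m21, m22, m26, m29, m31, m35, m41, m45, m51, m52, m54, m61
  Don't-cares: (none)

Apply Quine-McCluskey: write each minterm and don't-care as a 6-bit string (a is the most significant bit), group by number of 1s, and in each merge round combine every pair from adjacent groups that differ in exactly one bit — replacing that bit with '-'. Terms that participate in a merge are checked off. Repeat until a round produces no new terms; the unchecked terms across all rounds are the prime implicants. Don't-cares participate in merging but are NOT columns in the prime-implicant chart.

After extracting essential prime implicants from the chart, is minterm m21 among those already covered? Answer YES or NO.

YES

Round 0: 000011✓ 001000 001111✓ 010011✓ 010101✓ 010110✓ 011010 011101✓ 011111✓ 100011✓ 101001✓ 101101✓ 110011✓ 110100✓ 110110✓ 111101✓
Round 1: -00011✓ -10011✓ -10110 -11101 0-0011✓ 0-1111 01-101 0111-1 1-0011✓ 1-1101 101-01 1101-0
Round 2: --0011
PIs = {--0011, -10110, -11101, 0-1111, 001000, 01-101, 011010, 0111-1, 1-1101, 101-01, 1101-0}
Coverage chart:
  m3: --0011 ←essential
  m8: 001000 ←essential
  m15: 0-1111 ←essential
  m19: --0011 ←essential
  m21: 01-101 ←essential
  m22: -10110 ←essential
  m26: 011010 ←essential
  m29: -11101,01-101,0111-1
  m31: 0-1111,0111-1
  m35: --0011 ←essential
  m41: 101-01 ←essential
  m45: 1-1101,101-01
  m51: --0011 ←essential
  m52: 1101-0 ←essential
  m54: -10110,1101-0
  m61: -11101,1-1101
Essential: --0011, -10110, 0-1111, 001000, 01-101, 011010, 101-01, 1101-0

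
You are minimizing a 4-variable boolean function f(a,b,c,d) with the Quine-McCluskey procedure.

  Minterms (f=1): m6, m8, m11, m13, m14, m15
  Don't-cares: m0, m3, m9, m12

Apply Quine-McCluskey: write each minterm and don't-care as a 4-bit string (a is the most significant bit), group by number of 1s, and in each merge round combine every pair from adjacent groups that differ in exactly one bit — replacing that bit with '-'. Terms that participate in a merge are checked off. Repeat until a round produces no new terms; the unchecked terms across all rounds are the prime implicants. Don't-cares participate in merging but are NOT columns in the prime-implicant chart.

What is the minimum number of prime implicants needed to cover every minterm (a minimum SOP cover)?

3

size-2^0 implicants → 0000(✓)  0011(✓)  0110(✓)  1000(✓)  1001(✓)  1011(✓)  1100(✓)  1101(✓)  1110(✓)  1111(✓)
size-2^1 implicants → -000  -011  -110  1-00(✓)  1-01(✓)  1-11(✓)  10-1(✓)  100-(✓)  11-0(✓)  11-1(✓)  110-(✓)  111-(✓)
size-2^2 implicants → 1--1  1-0-  11--
Unchecked terms (primes): -000, -011, -110, 1--1, 1-0-, 11--
Minterm coverage:
  m6 ⊆ -110 [E]
  m8 ⊆ -000,1-0-
  m11 ⊆ -011,1--1
  m13 ⊆ 1--1,1-0-,11--
  m14 ⊆ -110,11--
  m15 ⊆ 1--1,11--
E = {-110}
Petrick residual → -000, 1--1
Cover = b'c'd' + bcd' + ad  |cover|=3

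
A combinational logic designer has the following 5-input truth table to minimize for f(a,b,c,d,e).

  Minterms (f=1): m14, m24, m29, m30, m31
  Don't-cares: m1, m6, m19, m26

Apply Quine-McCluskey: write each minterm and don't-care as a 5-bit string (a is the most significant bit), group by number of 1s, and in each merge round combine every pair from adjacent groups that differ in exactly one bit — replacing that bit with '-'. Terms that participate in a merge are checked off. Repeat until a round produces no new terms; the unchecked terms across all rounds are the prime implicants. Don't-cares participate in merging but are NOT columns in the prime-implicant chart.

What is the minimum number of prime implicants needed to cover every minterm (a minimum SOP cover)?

3

[col 0] 00001, 00110*, 01110*, 10011, 11000*, 11010*, 11101*, 11110*, 11111*
[col 1] -1110, 0-110, 11-10, 110-0, 111-1, 1111-
Prime implicants: -1110, 0-110, 00001, 10011, 11-10, 110-0, 111-1, 1111-
PI chart (minterm → PIs covering it):
  14 | -1110,0-110
  24 | 110-0  (sole → essential)
  29 | 111-1  (sole → essential)
  30 | -1110,11-10,1111-
  31 | 111-1,1111-
Essential prime implicants: 110-0, 111-1
Petrick residual → -1110
Minimum SOP uses 3 PIs: bcde' + abc'e' + abce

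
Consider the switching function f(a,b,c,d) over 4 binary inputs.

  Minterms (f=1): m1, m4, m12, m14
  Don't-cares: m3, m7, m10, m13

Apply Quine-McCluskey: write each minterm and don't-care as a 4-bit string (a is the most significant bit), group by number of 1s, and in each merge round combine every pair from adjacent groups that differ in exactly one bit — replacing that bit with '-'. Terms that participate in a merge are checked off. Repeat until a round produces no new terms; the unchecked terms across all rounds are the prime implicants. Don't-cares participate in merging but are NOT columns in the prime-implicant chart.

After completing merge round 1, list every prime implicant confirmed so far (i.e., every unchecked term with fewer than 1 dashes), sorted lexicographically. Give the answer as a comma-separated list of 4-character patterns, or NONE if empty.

size-2^0 implicants → 0001(✓)  0011(✓)  0100(✓)  0111(✓)  1010(✓)  1100(✓)  1101(✓)  1110(✓)
size-2^1 implicants → -100  0-11  00-1  1-10  11-0  110-
Unchecked terms (primes): -100, 0-11, 00-1, 1-10, 11-0, 110-

NONE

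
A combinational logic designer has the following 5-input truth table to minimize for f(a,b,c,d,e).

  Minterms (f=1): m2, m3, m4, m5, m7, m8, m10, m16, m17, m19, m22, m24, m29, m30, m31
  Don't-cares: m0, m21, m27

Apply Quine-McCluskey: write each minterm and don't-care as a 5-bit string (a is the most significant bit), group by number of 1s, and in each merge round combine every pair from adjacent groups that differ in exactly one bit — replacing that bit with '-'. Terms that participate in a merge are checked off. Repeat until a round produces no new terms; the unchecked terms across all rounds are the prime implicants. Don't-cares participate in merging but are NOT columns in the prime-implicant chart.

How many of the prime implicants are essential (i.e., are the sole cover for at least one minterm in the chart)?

3

Round 0: 00000✓ 00010✓ 00011✓ 00100✓ 00101✓ 00111✓ 01000✓ 01010✓ 10000✓ 10001✓ 10011✓ 10101✓ 10110✓ 11000✓ 11011✓ 11101✓ 11110✓ 11111✓
Round 1: -0000✓ -0011 -0101 -1000✓ 0-000✓ 0-010✓ 00-00 00-11 000-0✓ 0001- 001-1 0010- 010-0✓ 1-000✓ 1-011 1-101 1-110 10-01 100-1 1000- 11-11 111-1 1111-
Round 2: --000 0-0-0
PIs = {--000, -0011, -0101, 0-0-0, 00-00, 00-11, 0001-, 001-1, 0010-, 1-011, 1-101, 1-110, 10-01, 100-1, 1000-, 11-11, 111-1, 1111-}
Coverage chart:
  m2: 0-0-0,0001-
  m3: -0011,00-11,0001-
  m4: 00-00,0010-
  m5: -0101,001-1,0010-
  m7: 00-11,001-1
  m8: --000,0-0-0
  m10: 0-0-0 ←essential
  m16: --000,1000-
  m17: 10-01,100-1,1000-
  m19: -0011,1-011,100-1
  m22: 1-110 ←essential
  m24: --000 ←essential
  m29: 1-101,111-1
  m30: 1-110,1111-
  m31: 11-11,111-1,1111-
Essential: --000, 0-0-0, 1-110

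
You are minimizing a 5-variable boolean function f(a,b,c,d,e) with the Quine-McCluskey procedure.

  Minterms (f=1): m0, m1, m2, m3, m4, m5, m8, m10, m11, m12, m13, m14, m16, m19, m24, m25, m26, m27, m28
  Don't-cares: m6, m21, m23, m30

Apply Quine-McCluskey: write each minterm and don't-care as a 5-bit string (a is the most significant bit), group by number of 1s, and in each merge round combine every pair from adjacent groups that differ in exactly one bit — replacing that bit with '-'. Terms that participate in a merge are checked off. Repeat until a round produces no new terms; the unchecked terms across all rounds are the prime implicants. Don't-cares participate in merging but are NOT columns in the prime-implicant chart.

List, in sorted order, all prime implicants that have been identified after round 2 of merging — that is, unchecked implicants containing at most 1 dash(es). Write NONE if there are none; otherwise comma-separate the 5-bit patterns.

[col 0] 00000*, 00001*, 00010*, 00011*, 00100*, 00101*, 00110*, 01000*, 01010*, 01011*, 01100*, 01101*, 01110*, 10000*, 10011*, 10101*, 10111*, 11000*, 11001*, 11010*, 11011*, 11100*, 11110*
[col 1] -0000*, -0011*, -0101, -1000*, -1010*, -1011*, -1100*, -1110*, 0-000*, 0-010*, 0-011*, 0-100*, 0-101*, 0-110*, 00-00*, 00-01*, 00-10*, 000-0*, 000-1*, 0000-*, 0001-*, 001-0*, 0010-*, 01-00*, 01-10*, 010-0*, 0101-*, 011-0*, 0110-*, 1-000*, 1-011*, 10-11, 101-1, 11-00*, 11-10*, 110-0*, 110-1*, 1100-*, 1101-*, 111-0*
[col 2] --000, --011, -1-00*, -1-10*, -10-0*, -101-, -11-0*, 0--00*, 0--10*, 0-0-0*, 0-01-, 0-1-0*, 0-10-, 00--0*, 00-0-, 000--, 01--0*, 11--0*, 110--
[col 3] -1--0, 0---0
Prime implicants: --000, --011, -0101, -1--0, -101-, 0---0, 0-01-, 0-10-, 00-0-, 000--, 10-11, 101-1, 110--

-0101, 10-11, 101-1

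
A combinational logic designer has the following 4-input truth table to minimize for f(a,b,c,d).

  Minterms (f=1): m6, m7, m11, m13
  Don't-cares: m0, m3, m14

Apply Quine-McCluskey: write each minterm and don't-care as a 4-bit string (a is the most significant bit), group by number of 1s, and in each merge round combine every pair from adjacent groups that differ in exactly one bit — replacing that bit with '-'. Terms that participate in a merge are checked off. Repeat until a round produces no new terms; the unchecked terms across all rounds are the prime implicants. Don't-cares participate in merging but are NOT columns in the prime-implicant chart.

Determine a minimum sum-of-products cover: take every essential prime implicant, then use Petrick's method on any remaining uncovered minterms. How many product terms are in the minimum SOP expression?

Round 0: 0000 0011✓ 0110✓ 0111✓ 1011✓ 1101 1110✓
Round 1: -011 -110 0-11 011-
PIs = {-011, -110, 0-11, 0000, 011-, 1101}
Coverage chart:
  m6: -110,011-
  m7: 0-11,011-
  m11: -011 ←essential
  m13: 1101 ←essential
Essential: -011, 1101
Petrick residual → 011-
Min cover (3 terms): b'cd + a'bc + abc'd

3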